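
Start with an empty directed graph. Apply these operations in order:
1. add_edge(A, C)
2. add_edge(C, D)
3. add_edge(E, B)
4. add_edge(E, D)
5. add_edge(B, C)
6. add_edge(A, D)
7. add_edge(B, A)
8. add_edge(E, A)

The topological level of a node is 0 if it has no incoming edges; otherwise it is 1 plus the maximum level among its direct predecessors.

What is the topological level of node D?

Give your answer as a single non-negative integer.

Answer: 4

Derivation:
Op 1: add_edge(A, C). Edges now: 1
Op 2: add_edge(C, D). Edges now: 2
Op 3: add_edge(E, B). Edges now: 3
Op 4: add_edge(E, D). Edges now: 4
Op 5: add_edge(B, C). Edges now: 5
Op 6: add_edge(A, D). Edges now: 6
Op 7: add_edge(B, A). Edges now: 7
Op 8: add_edge(E, A). Edges now: 8
Compute levels (Kahn BFS):
  sources (in-degree 0): E
  process E: level=0
    E->A: in-degree(A)=1, level(A)>=1
    E->B: in-degree(B)=0, level(B)=1, enqueue
    E->D: in-degree(D)=2, level(D)>=1
  process B: level=1
    B->A: in-degree(A)=0, level(A)=2, enqueue
    B->C: in-degree(C)=1, level(C)>=2
  process A: level=2
    A->C: in-degree(C)=0, level(C)=3, enqueue
    A->D: in-degree(D)=1, level(D)>=3
  process C: level=3
    C->D: in-degree(D)=0, level(D)=4, enqueue
  process D: level=4
All levels: A:2, B:1, C:3, D:4, E:0
level(D) = 4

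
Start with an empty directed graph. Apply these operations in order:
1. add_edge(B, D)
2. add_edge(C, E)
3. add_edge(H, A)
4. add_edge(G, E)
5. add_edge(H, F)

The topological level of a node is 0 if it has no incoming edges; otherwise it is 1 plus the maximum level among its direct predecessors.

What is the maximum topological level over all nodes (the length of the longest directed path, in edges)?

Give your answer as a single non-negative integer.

Op 1: add_edge(B, D). Edges now: 1
Op 2: add_edge(C, E). Edges now: 2
Op 3: add_edge(H, A). Edges now: 3
Op 4: add_edge(G, E). Edges now: 4
Op 5: add_edge(H, F). Edges now: 5
Compute levels (Kahn BFS):
  sources (in-degree 0): B, C, G, H
  process B: level=0
    B->D: in-degree(D)=0, level(D)=1, enqueue
  process C: level=0
    C->E: in-degree(E)=1, level(E)>=1
  process G: level=0
    G->E: in-degree(E)=0, level(E)=1, enqueue
  process H: level=0
    H->A: in-degree(A)=0, level(A)=1, enqueue
    H->F: in-degree(F)=0, level(F)=1, enqueue
  process D: level=1
  process E: level=1
  process A: level=1
  process F: level=1
All levels: A:1, B:0, C:0, D:1, E:1, F:1, G:0, H:0
max level = 1

Answer: 1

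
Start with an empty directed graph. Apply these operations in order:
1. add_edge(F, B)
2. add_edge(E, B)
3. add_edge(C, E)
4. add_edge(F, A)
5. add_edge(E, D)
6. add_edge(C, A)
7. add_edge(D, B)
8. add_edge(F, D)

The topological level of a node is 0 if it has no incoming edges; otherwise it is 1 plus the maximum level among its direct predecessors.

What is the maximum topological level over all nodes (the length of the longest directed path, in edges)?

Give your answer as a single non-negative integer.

Answer: 3

Derivation:
Op 1: add_edge(F, B). Edges now: 1
Op 2: add_edge(E, B). Edges now: 2
Op 3: add_edge(C, E). Edges now: 3
Op 4: add_edge(F, A). Edges now: 4
Op 5: add_edge(E, D). Edges now: 5
Op 6: add_edge(C, A). Edges now: 6
Op 7: add_edge(D, B). Edges now: 7
Op 8: add_edge(F, D). Edges now: 8
Compute levels (Kahn BFS):
  sources (in-degree 0): C, F
  process C: level=0
    C->A: in-degree(A)=1, level(A)>=1
    C->E: in-degree(E)=0, level(E)=1, enqueue
  process F: level=0
    F->A: in-degree(A)=0, level(A)=1, enqueue
    F->B: in-degree(B)=2, level(B)>=1
    F->D: in-degree(D)=1, level(D)>=1
  process E: level=1
    E->B: in-degree(B)=1, level(B)>=2
    E->D: in-degree(D)=0, level(D)=2, enqueue
  process A: level=1
  process D: level=2
    D->B: in-degree(B)=0, level(B)=3, enqueue
  process B: level=3
All levels: A:1, B:3, C:0, D:2, E:1, F:0
max level = 3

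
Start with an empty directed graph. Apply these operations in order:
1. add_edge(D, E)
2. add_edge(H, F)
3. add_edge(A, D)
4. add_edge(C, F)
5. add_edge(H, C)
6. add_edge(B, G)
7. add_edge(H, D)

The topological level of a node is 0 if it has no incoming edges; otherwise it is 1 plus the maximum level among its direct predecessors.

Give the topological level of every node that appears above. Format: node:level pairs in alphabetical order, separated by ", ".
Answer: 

Answer: A:0, B:0, C:1, D:1, E:2, F:2, G:1, H:0

Derivation:
Op 1: add_edge(D, E). Edges now: 1
Op 2: add_edge(H, F). Edges now: 2
Op 3: add_edge(A, D). Edges now: 3
Op 4: add_edge(C, F). Edges now: 4
Op 5: add_edge(H, C). Edges now: 5
Op 6: add_edge(B, G). Edges now: 6
Op 7: add_edge(H, D). Edges now: 7
Compute levels (Kahn BFS):
  sources (in-degree 0): A, B, H
  process A: level=0
    A->D: in-degree(D)=1, level(D)>=1
  process B: level=0
    B->G: in-degree(G)=0, level(G)=1, enqueue
  process H: level=0
    H->C: in-degree(C)=0, level(C)=1, enqueue
    H->D: in-degree(D)=0, level(D)=1, enqueue
    H->F: in-degree(F)=1, level(F)>=1
  process G: level=1
  process C: level=1
    C->F: in-degree(F)=0, level(F)=2, enqueue
  process D: level=1
    D->E: in-degree(E)=0, level(E)=2, enqueue
  process F: level=2
  process E: level=2
All levels: A:0, B:0, C:1, D:1, E:2, F:2, G:1, H:0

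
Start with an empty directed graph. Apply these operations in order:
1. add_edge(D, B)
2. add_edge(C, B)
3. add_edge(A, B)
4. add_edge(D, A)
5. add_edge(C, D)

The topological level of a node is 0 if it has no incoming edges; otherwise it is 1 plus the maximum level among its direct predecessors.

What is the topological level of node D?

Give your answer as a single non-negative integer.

Op 1: add_edge(D, B). Edges now: 1
Op 2: add_edge(C, B). Edges now: 2
Op 3: add_edge(A, B). Edges now: 3
Op 4: add_edge(D, A). Edges now: 4
Op 5: add_edge(C, D). Edges now: 5
Compute levels (Kahn BFS):
  sources (in-degree 0): C
  process C: level=0
    C->B: in-degree(B)=2, level(B)>=1
    C->D: in-degree(D)=0, level(D)=1, enqueue
  process D: level=1
    D->A: in-degree(A)=0, level(A)=2, enqueue
    D->B: in-degree(B)=1, level(B)>=2
  process A: level=2
    A->B: in-degree(B)=0, level(B)=3, enqueue
  process B: level=3
All levels: A:2, B:3, C:0, D:1
level(D) = 1

Answer: 1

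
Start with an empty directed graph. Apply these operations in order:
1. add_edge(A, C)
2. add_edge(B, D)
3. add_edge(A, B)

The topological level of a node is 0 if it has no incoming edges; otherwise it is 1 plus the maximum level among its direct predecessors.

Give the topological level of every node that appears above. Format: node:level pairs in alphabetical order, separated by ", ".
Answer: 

Op 1: add_edge(A, C). Edges now: 1
Op 2: add_edge(B, D). Edges now: 2
Op 3: add_edge(A, B). Edges now: 3
Compute levels (Kahn BFS):
  sources (in-degree 0): A
  process A: level=0
    A->B: in-degree(B)=0, level(B)=1, enqueue
    A->C: in-degree(C)=0, level(C)=1, enqueue
  process B: level=1
    B->D: in-degree(D)=0, level(D)=2, enqueue
  process C: level=1
  process D: level=2
All levels: A:0, B:1, C:1, D:2

Answer: A:0, B:1, C:1, D:2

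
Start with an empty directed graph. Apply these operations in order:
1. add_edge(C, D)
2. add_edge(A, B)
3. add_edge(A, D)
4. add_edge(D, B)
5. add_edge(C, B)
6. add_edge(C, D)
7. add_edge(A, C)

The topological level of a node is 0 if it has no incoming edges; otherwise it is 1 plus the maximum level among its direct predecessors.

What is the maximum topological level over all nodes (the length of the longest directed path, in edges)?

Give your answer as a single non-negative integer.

Answer: 3

Derivation:
Op 1: add_edge(C, D). Edges now: 1
Op 2: add_edge(A, B). Edges now: 2
Op 3: add_edge(A, D). Edges now: 3
Op 4: add_edge(D, B). Edges now: 4
Op 5: add_edge(C, B). Edges now: 5
Op 6: add_edge(C, D) (duplicate, no change). Edges now: 5
Op 7: add_edge(A, C). Edges now: 6
Compute levels (Kahn BFS):
  sources (in-degree 0): A
  process A: level=0
    A->B: in-degree(B)=2, level(B)>=1
    A->C: in-degree(C)=0, level(C)=1, enqueue
    A->D: in-degree(D)=1, level(D)>=1
  process C: level=1
    C->B: in-degree(B)=1, level(B)>=2
    C->D: in-degree(D)=0, level(D)=2, enqueue
  process D: level=2
    D->B: in-degree(B)=0, level(B)=3, enqueue
  process B: level=3
All levels: A:0, B:3, C:1, D:2
max level = 3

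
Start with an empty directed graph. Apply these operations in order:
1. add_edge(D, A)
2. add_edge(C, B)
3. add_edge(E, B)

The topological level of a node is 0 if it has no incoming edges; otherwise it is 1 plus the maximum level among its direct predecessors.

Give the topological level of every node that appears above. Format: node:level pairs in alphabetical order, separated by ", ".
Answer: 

Answer: A:1, B:1, C:0, D:0, E:0

Derivation:
Op 1: add_edge(D, A). Edges now: 1
Op 2: add_edge(C, B). Edges now: 2
Op 3: add_edge(E, B). Edges now: 3
Compute levels (Kahn BFS):
  sources (in-degree 0): C, D, E
  process C: level=0
    C->B: in-degree(B)=1, level(B)>=1
  process D: level=0
    D->A: in-degree(A)=0, level(A)=1, enqueue
  process E: level=0
    E->B: in-degree(B)=0, level(B)=1, enqueue
  process A: level=1
  process B: level=1
All levels: A:1, B:1, C:0, D:0, E:0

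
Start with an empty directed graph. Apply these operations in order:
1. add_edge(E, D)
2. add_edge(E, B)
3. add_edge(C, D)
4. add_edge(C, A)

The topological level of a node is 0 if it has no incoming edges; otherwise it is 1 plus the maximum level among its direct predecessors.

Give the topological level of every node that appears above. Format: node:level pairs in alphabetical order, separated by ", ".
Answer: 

Op 1: add_edge(E, D). Edges now: 1
Op 2: add_edge(E, B). Edges now: 2
Op 3: add_edge(C, D). Edges now: 3
Op 4: add_edge(C, A). Edges now: 4
Compute levels (Kahn BFS):
  sources (in-degree 0): C, E
  process C: level=0
    C->A: in-degree(A)=0, level(A)=1, enqueue
    C->D: in-degree(D)=1, level(D)>=1
  process E: level=0
    E->B: in-degree(B)=0, level(B)=1, enqueue
    E->D: in-degree(D)=0, level(D)=1, enqueue
  process A: level=1
  process B: level=1
  process D: level=1
All levels: A:1, B:1, C:0, D:1, E:0

Answer: A:1, B:1, C:0, D:1, E:0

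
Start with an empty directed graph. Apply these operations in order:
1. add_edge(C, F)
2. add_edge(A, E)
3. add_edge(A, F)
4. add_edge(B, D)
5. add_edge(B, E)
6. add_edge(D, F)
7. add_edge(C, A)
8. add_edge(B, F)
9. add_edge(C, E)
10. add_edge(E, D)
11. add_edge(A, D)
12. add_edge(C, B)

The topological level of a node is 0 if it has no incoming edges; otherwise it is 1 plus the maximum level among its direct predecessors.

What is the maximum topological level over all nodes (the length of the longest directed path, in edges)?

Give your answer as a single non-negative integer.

Op 1: add_edge(C, F). Edges now: 1
Op 2: add_edge(A, E). Edges now: 2
Op 3: add_edge(A, F). Edges now: 3
Op 4: add_edge(B, D). Edges now: 4
Op 5: add_edge(B, E). Edges now: 5
Op 6: add_edge(D, F). Edges now: 6
Op 7: add_edge(C, A). Edges now: 7
Op 8: add_edge(B, F). Edges now: 8
Op 9: add_edge(C, E). Edges now: 9
Op 10: add_edge(E, D). Edges now: 10
Op 11: add_edge(A, D). Edges now: 11
Op 12: add_edge(C, B). Edges now: 12
Compute levels (Kahn BFS):
  sources (in-degree 0): C
  process C: level=0
    C->A: in-degree(A)=0, level(A)=1, enqueue
    C->B: in-degree(B)=0, level(B)=1, enqueue
    C->E: in-degree(E)=2, level(E)>=1
    C->F: in-degree(F)=3, level(F)>=1
  process A: level=1
    A->D: in-degree(D)=2, level(D)>=2
    A->E: in-degree(E)=1, level(E)>=2
    A->F: in-degree(F)=2, level(F)>=2
  process B: level=1
    B->D: in-degree(D)=1, level(D)>=2
    B->E: in-degree(E)=0, level(E)=2, enqueue
    B->F: in-degree(F)=1, level(F)>=2
  process E: level=2
    E->D: in-degree(D)=0, level(D)=3, enqueue
  process D: level=3
    D->F: in-degree(F)=0, level(F)=4, enqueue
  process F: level=4
All levels: A:1, B:1, C:0, D:3, E:2, F:4
max level = 4

Answer: 4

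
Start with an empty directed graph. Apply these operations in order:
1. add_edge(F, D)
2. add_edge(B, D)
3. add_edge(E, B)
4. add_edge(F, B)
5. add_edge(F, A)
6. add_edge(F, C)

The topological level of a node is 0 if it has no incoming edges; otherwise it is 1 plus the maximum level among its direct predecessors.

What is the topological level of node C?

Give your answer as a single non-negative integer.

Op 1: add_edge(F, D). Edges now: 1
Op 2: add_edge(B, D). Edges now: 2
Op 3: add_edge(E, B). Edges now: 3
Op 4: add_edge(F, B). Edges now: 4
Op 5: add_edge(F, A). Edges now: 5
Op 6: add_edge(F, C). Edges now: 6
Compute levels (Kahn BFS):
  sources (in-degree 0): E, F
  process E: level=0
    E->B: in-degree(B)=1, level(B)>=1
  process F: level=0
    F->A: in-degree(A)=0, level(A)=1, enqueue
    F->B: in-degree(B)=0, level(B)=1, enqueue
    F->C: in-degree(C)=0, level(C)=1, enqueue
    F->D: in-degree(D)=1, level(D)>=1
  process A: level=1
  process B: level=1
    B->D: in-degree(D)=0, level(D)=2, enqueue
  process C: level=1
  process D: level=2
All levels: A:1, B:1, C:1, D:2, E:0, F:0
level(C) = 1

Answer: 1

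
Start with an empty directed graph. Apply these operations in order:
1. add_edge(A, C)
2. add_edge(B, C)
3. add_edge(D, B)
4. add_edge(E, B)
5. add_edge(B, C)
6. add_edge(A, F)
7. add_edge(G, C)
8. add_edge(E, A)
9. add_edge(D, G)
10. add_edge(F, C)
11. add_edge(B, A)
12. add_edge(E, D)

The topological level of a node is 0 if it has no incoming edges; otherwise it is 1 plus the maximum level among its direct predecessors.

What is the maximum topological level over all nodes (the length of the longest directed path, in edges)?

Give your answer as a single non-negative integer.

Answer: 5

Derivation:
Op 1: add_edge(A, C). Edges now: 1
Op 2: add_edge(B, C). Edges now: 2
Op 3: add_edge(D, B). Edges now: 3
Op 4: add_edge(E, B). Edges now: 4
Op 5: add_edge(B, C) (duplicate, no change). Edges now: 4
Op 6: add_edge(A, F). Edges now: 5
Op 7: add_edge(G, C). Edges now: 6
Op 8: add_edge(E, A). Edges now: 7
Op 9: add_edge(D, G). Edges now: 8
Op 10: add_edge(F, C). Edges now: 9
Op 11: add_edge(B, A). Edges now: 10
Op 12: add_edge(E, D). Edges now: 11
Compute levels (Kahn BFS):
  sources (in-degree 0): E
  process E: level=0
    E->A: in-degree(A)=1, level(A)>=1
    E->B: in-degree(B)=1, level(B)>=1
    E->D: in-degree(D)=0, level(D)=1, enqueue
  process D: level=1
    D->B: in-degree(B)=0, level(B)=2, enqueue
    D->G: in-degree(G)=0, level(G)=2, enqueue
  process B: level=2
    B->A: in-degree(A)=0, level(A)=3, enqueue
    B->C: in-degree(C)=3, level(C)>=3
  process G: level=2
    G->C: in-degree(C)=2, level(C)>=3
  process A: level=3
    A->C: in-degree(C)=1, level(C)>=4
    A->F: in-degree(F)=0, level(F)=4, enqueue
  process F: level=4
    F->C: in-degree(C)=0, level(C)=5, enqueue
  process C: level=5
All levels: A:3, B:2, C:5, D:1, E:0, F:4, G:2
max level = 5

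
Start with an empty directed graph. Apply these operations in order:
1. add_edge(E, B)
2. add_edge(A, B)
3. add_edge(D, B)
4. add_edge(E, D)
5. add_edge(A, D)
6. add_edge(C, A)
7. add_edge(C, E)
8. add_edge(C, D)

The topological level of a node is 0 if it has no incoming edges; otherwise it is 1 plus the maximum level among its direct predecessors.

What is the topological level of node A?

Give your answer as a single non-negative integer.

Op 1: add_edge(E, B). Edges now: 1
Op 2: add_edge(A, B). Edges now: 2
Op 3: add_edge(D, B). Edges now: 3
Op 4: add_edge(E, D). Edges now: 4
Op 5: add_edge(A, D). Edges now: 5
Op 6: add_edge(C, A). Edges now: 6
Op 7: add_edge(C, E). Edges now: 7
Op 8: add_edge(C, D). Edges now: 8
Compute levels (Kahn BFS):
  sources (in-degree 0): C
  process C: level=0
    C->A: in-degree(A)=0, level(A)=1, enqueue
    C->D: in-degree(D)=2, level(D)>=1
    C->E: in-degree(E)=0, level(E)=1, enqueue
  process A: level=1
    A->B: in-degree(B)=2, level(B)>=2
    A->D: in-degree(D)=1, level(D)>=2
  process E: level=1
    E->B: in-degree(B)=1, level(B)>=2
    E->D: in-degree(D)=0, level(D)=2, enqueue
  process D: level=2
    D->B: in-degree(B)=0, level(B)=3, enqueue
  process B: level=3
All levels: A:1, B:3, C:0, D:2, E:1
level(A) = 1

Answer: 1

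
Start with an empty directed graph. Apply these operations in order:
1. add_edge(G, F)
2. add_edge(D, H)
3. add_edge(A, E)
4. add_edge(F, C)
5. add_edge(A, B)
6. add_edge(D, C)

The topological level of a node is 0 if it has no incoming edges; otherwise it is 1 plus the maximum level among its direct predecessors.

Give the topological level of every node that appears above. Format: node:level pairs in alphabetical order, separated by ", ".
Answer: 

Answer: A:0, B:1, C:2, D:0, E:1, F:1, G:0, H:1

Derivation:
Op 1: add_edge(G, F). Edges now: 1
Op 2: add_edge(D, H). Edges now: 2
Op 3: add_edge(A, E). Edges now: 3
Op 4: add_edge(F, C). Edges now: 4
Op 5: add_edge(A, B). Edges now: 5
Op 6: add_edge(D, C). Edges now: 6
Compute levels (Kahn BFS):
  sources (in-degree 0): A, D, G
  process A: level=0
    A->B: in-degree(B)=0, level(B)=1, enqueue
    A->E: in-degree(E)=0, level(E)=1, enqueue
  process D: level=0
    D->C: in-degree(C)=1, level(C)>=1
    D->H: in-degree(H)=0, level(H)=1, enqueue
  process G: level=0
    G->F: in-degree(F)=0, level(F)=1, enqueue
  process B: level=1
  process E: level=1
  process H: level=1
  process F: level=1
    F->C: in-degree(C)=0, level(C)=2, enqueue
  process C: level=2
All levels: A:0, B:1, C:2, D:0, E:1, F:1, G:0, H:1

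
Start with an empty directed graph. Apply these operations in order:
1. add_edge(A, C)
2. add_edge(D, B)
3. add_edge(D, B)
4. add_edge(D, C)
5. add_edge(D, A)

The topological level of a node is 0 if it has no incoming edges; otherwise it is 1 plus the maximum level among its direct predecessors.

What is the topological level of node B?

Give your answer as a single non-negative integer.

Op 1: add_edge(A, C). Edges now: 1
Op 2: add_edge(D, B). Edges now: 2
Op 3: add_edge(D, B) (duplicate, no change). Edges now: 2
Op 4: add_edge(D, C). Edges now: 3
Op 5: add_edge(D, A). Edges now: 4
Compute levels (Kahn BFS):
  sources (in-degree 0): D
  process D: level=0
    D->A: in-degree(A)=0, level(A)=1, enqueue
    D->B: in-degree(B)=0, level(B)=1, enqueue
    D->C: in-degree(C)=1, level(C)>=1
  process A: level=1
    A->C: in-degree(C)=0, level(C)=2, enqueue
  process B: level=1
  process C: level=2
All levels: A:1, B:1, C:2, D:0
level(B) = 1

Answer: 1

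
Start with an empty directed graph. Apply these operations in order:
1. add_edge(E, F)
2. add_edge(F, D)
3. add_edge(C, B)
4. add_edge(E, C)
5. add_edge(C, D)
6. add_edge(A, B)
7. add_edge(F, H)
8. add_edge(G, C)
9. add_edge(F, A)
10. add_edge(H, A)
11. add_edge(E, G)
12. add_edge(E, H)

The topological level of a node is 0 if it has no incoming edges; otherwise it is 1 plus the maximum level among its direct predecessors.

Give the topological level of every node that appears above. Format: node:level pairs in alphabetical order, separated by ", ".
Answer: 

Op 1: add_edge(E, F). Edges now: 1
Op 2: add_edge(F, D). Edges now: 2
Op 3: add_edge(C, B). Edges now: 3
Op 4: add_edge(E, C). Edges now: 4
Op 5: add_edge(C, D). Edges now: 5
Op 6: add_edge(A, B). Edges now: 6
Op 7: add_edge(F, H). Edges now: 7
Op 8: add_edge(G, C). Edges now: 8
Op 9: add_edge(F, A). Edges now: 9
Op 10: add_edge(H, A). Edges now: 10
Op 11: add_edge(E, G). Edges now: 11
Op 12: add_edge(E, H). Edges now: 12
Compute levels (Kahn BFS):
  sources (in-degree 0): E
  process E: level=0
    E->C: in-degree(C)=1, level(C)>=1
    E->F: in-degree(F)=0, level(F)=1, enqueue
    E->G: in-degree(G)=0, level(G)=1, enqueue
    E->H: in-degree(H)=1, level(H)>=1
  process F: level=1
    F->A: in-degree(A)=1, level(A)>=2
    F->D: in-degree(D)=1, level(D)>=2
    F->H: in-degree(H)=0, level(H)=2, enqueue
  process G: level=1
    G->C: in-degree(C)=0, level(C)=2, enqueue
  process H: level=2
    H->A: in-degree(A)=0, level(A)=3, enqueue
  process C: level=2
    C->B: in-degree(B)=1, level(B)>=3
    C->D: in-degree(D)=0, level(D)=3, enqueue
  process A: level=3
    A->B: in-degree(B)=0, level(B)=4, enqueue
  process D: level=3
  process B: level=4
All levels: A:3, B:4, C:2, D:3, E:0, F:1, G:1, H:2

Answer: A:3, B:4, C:2, D:3, E:0, F:1, G:1, H:2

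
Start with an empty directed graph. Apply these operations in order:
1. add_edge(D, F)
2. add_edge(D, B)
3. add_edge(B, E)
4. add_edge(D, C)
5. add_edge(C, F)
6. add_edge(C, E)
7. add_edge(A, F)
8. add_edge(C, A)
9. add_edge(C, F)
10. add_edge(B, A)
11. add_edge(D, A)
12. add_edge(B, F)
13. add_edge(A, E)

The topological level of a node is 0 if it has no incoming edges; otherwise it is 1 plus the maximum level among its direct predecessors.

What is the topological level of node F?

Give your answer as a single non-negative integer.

Answer: 3

Derivation:
Op 1: add_edge(D, F). Edges now: 1
Op 2: add_edge(D, B). Edges now: 2
Op 3: add_edge(B, E). Edges now: 3
Op 4: add_edge(D, C). Edges now: 4
Op 5: add_edge(C, F). Edges now: 5
Op 6: add_edge(C, E). Edges now: 6
Op 7: add_edge(A, F). Edges now: 7
Op 8: add_edge(C, A). Edges now: 8
Op 9: add_edge(C, F) (duplicate, no change). Edges now: 8
Op 10: add_edge(B, A). Edges now: 9
Op 11: add_edge(D, A). Edges now: 10
Op 12: add_edge(B, F). Edges now: 11
Op 13: add_edge(A, E). Edges now: 12
Compute levels (Kahn BFS):
  sources (in-degree 0): D
  process D: level=0
    D->A: in-degree(A)=2, level(A)>=1
    D->B: in-degree(B)=0, level(B)=1, enqueue
    D->C: in-degree(C)=0, level(C)=1, enqueue
    D->F: in-degree(F)=3, level(F)>=1
  process B: level=1
    B->A: in-degree(A)=1, level(A)>=2
    B->E: in-degree(E)=2, level(E)>=2
    B->F: in-degree(F)=2, level(F)>=2
  process C: level=1
    C->A: in-degree(A)=0, level(A)=2, enqueue
    C->E: in-degree(E)=1, level(E)>=2
    C->F: in-degree(F)=1, level(F)>=2
  process A: level=2
    A->E: in-degree(E)=0, level(E)=3, enqueue
    A->F: in-degree(F)=0, level(F)=3, enqueue
  process E: level=3
  process F: level=3
All levels: A:2, B:1, C:1, D:0, E:3, F:3
level(F) = 3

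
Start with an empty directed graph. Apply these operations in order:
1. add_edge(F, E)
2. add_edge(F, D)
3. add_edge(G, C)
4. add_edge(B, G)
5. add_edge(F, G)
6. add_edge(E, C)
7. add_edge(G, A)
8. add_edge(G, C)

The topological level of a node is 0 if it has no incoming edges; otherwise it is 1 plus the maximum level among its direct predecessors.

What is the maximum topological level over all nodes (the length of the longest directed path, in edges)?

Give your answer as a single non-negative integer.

Op 1: add_edge(F, E). Edges now: 1
Op 2: add_edge(F, D). Edges now: 2
Op 3: add_edge(G, C). Edges now: 3
Op 4: add_edge(B, G). Edges now: 4
Op 5: add_edge(F, G). Edges now: 5
Op 6: add_edge(E, C). Edges now: 6
Op 7: add_edge(G, A). Edges now: 7
Op 8: add_edge(G, C) (duplicate, no change). Edges now: 7
Compute levels (Kahn BFS):
  sources (in-degree 0): B, F
  process B: level=0
    B->G: in-degree(G)=1, level(G)>=1
  process F: level=0
    F->D: in-degree(D)=0, level(D)=1, enqueue
    F->E: in-degree(E)=0, level(E)=1, enqueue
    F->G: in-degree(G)=0, level(G)=1, enqueue
  process D: level=1
  process E: level=1
    E->C: in-degree(C)=1, level(C)>=2
  process G: level=1
    G->A: in-degree(A)=0, level(A)=2, enqueue
    G->C: in-degree(C)=0, level(C)=2, enqueue
  process A: level=2
  process C: level=2
All levels: A:2, B:0, C:2, D:1, E:1, F:0, G:1
max level = 2

Answer: 2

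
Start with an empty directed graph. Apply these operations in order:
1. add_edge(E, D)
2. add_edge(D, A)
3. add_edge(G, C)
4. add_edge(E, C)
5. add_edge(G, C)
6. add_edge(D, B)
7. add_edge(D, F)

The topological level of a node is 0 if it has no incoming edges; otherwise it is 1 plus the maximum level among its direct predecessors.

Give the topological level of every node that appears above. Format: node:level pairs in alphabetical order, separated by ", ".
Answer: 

Answer: A:2, B:2, C:1, D:1, E:0, F:2, G:0

Derivation:
Op 1: add_edge(E, D). Edges now: 1
Op 2: add_edge(D, A). Edges now: 2
Op 3: add_edge(G, C). Edges now: 3
Op 4: add_edge(E, C). Edges now: 4
Op 5: add_edge(G, C) (duplicate, no change). Edges now: 4
Op 6: add_edge(D, B). Edges now: 5
Op 7: add_edge(D, F). Edges now: 6
Compute levels (Kahn BFS):
  sources (in-degree 0): E, G
  process E: level=0
    E->C: in-degree(C)=1, level(C)>=1
    E->D: in-degree(D)=0, level(D)=1, enqueue
  process G: level=0
    G->C: in-degree(C)=0, level(C)=1, enqueue
  process D: level=1
    D->A: in-degree(A)=0, level(A)=2, enqueue
    D->B: in-degree(B)=0, level(B)=2, enqueue
    D->F: in-degree(F)=0, level(F)=2, enqueue
  process C: level=1
  process A: level=2
  process B: level=2
  process F: level=2
All levels: A:2, B:2, C:1, D:1, E:0, F:2, G:0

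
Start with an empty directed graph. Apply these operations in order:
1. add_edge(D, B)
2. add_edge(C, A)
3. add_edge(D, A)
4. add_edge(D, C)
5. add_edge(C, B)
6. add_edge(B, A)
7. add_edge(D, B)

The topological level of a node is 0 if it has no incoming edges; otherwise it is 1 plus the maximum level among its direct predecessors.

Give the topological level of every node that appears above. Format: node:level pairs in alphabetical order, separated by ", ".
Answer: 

Op 1: add_edge(D, B). Edges now: 1
Op 2: add_edge(C, A). Edges now: 2
Op 3: add_edge(D, A). Edges now: 3
Op 4: add_edge(D, C). Edges now: 4
Op 5: add_edge(C, B). Edges now: 5
Op 6: add_edge(B, A). Edges now: 6
Op 7: add_edge(D, B) (duplicate, no change). Edges now: 6
Compute levels (Kahn BFS):
  sources (in-degree 0): D
  process D: level=0
    D->A: in-degree(A)=2, level(A)>=1
    D->B: in-degree(B)=1, level(B)>=1
    D->C: in-degree(C)=0, level(C)=1, enqueue
  process C: level=1
    C->A: in-degree(A)=1, level(A)>=2
    C->B: in-degree(B)=0, level(B)=2, enqueue
  process B: level=2
    B->A: in-degree(A)=0, level(A)=3, enqueue
  process A: level=3
All levels: A:3, B:2, C:1, D:0

Answer: A:3, B:2, C:1, D:0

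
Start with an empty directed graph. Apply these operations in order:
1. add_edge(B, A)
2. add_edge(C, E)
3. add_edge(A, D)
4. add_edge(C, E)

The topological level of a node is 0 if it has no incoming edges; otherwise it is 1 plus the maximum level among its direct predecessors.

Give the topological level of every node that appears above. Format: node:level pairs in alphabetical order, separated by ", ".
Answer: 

Op 1: add_edge(B, A). Edges now: 1
Op 2: add_edge(C, E). Edges now: 2
Op 3: add_edge(A, D). Edges now: 3
Op 4: add_edge(C, E) (duplicate, no change). Edges now: 3
Compute levels (Kahn BFS):
  sources (in-degree 0): B, C
  process B: level=0
    B->A: in-degree(A)=0, level(A)=1, enqueue
  process C: level=0
    C->E: in-degree(E)=0, level(E)=1, enqueue
  process A: level=1
    A->D: in-degree(D)=0, level(D)=2, enqueue
  process E: level=1
  process D: level=2
All levels: A:1, B:0, C:0, D:2, E:1

Answer: A:1, B:0, C:0, D:2, E:1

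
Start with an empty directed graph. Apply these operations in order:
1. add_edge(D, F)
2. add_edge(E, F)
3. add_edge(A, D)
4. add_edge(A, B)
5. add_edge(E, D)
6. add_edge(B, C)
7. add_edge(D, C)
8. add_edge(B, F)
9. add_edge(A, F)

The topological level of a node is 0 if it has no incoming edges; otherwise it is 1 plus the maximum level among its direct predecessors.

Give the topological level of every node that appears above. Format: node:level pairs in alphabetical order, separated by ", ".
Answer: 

Answer: A:0, B:1, C:2, D:1, E:0, F:2

Derivation:
Op 1: add_edge(D, F). Edges now: 1
Op 2: add_edge(E, F). Edges now: 2
Op 3: add_edge(A, D). Edges now: 3
Op 4: add_edge(A, B). Edges now: 4
Op 5: add_edge(E, D). Edges now: 5
Op 6: add_edge(B, C). Edges now: 6
Op 7: add_edge(D, C). Edges now: 7
Op 8: add_edge(B, F). Edges now: 8
Op 9: add_edge(A, F). Edges now: 9
Compute levels (Kahn BFS):
  sources (in-degree 0): A, E
  process A: level=0
    A->B: in-degree(B)=0, level(B)=1, enqueue
    A->D: in-degree(D)=1, level(D)>=1
    A->F: in-degree(F)=3, level(F)>=1
  process E: level=0
    E->D: in-degree(D)=0, level(D)=1, enqueue
    E->F: in-degree(F)=2, level(F)>=1
  process B: level=1
    B->C: in-degree(C)=1, level(C)>=2
    B->F: in-degree(F)=1, level(F)>=2
  process D: level=1
    D->C: in-degree(C)=0, level(C)=2, enqueue
    D->F: in-degree(F)=0, level(F)=2, enqueue
  process C: level=2
  process F: level=2
All levels: A:0, B:1, C:2, D:1, E:0, F:2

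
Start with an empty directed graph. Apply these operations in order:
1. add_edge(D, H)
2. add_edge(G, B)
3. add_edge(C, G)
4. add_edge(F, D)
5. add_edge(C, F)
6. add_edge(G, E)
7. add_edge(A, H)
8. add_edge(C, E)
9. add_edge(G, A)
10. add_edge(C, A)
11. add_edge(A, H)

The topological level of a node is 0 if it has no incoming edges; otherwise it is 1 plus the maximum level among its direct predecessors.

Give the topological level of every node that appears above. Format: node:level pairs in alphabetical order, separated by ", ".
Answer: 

Answer: A:2, B:2, C:0, D:2, E:2, F:1, G:1, H:3

Derivation:
Op 1: add_edge(D, H). Edges now: 1
Op 2: add_edge(G, B). Edges now: 2
Op 3: add_edge(C, G). Edges now: 3
Op 4: add_edge(F, D). Edges now: 4
Op 5: add_edge(C, F). Edges now: 5
Op 6: add_edge(G, E). Edges now: 6
Op 7: add_edge(A, H). Edges now: 7
Op 8: add_edge(C, E). Edges now: 8
Op 9: add_edge(G, A). Edges now: 9
Op 10: add_edge(C, A). Edges now: 10
Op 11: add_edge(A, H) (duplicate, no change). Edges now: 10
Compute levels (Kahn BFS):
  sources (in-degree 0): C
  process C: level=0
    C->A: in-degree(A)=1, level(A)>=1
    C->E: in-degree(E)=1, level(E)>=1
    C->F: in-degree(F)=0, level(F)=1, enqueue
    C->G: in-degree(G)=0, level(G)=1, enqueue
  process F: level=1
    F->D: in-degree(D)=0, level(D)=2, enqueue
  process G: level=1
    G->A: in-degree(A)=0, level(A)=2, enqueue
    G->B: in-degree(B)=0, level(B)=2, enqueue
    G->E: in-degree(E)=0, level(E)=2, enqueue
  process D: level=2
    D->H: in-degree(H)=1, level(H)>=3
  process A: level=2
    A->H: in-degree(H)=0, level(H)=3, enqueue
  process B: level=2
  process E: level=2
  process H: level=3
All levels: A:2, B:2, C:0, D:2, E:2, F:1, G:1, H:3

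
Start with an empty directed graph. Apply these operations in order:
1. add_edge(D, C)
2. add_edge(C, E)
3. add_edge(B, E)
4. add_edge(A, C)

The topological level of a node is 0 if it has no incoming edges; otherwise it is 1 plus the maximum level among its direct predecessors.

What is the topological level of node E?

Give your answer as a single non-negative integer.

Answer: 2

Derivation:
Op 1: add_edge(D, C). Edges now: 1
Op 2: add_edge(C, E). Edges now: 2
Op 3: add_edge(B, E). Edges now: 3
Op 4: add_edge(A, C). Edges now: 4
Compute levels (Kahn BFS):
  sources (in-degree 0): A, B, D
  process A: level=0
    A->C: in-degree(C)=1, level(C)>=1
  process B: level=0
    B->E: in-degree(E)=1, level(E)>=1
  process D: level=0
    D->C: in-degree(C)=0, level(C)=1, enqueue
  process C: level=1
    C->E: in-degree(E)=0, level(E)=2, enqueue
  process E: level=2
All levels: A:0, B:0, C:1, D:0, E:2
level(E) = 2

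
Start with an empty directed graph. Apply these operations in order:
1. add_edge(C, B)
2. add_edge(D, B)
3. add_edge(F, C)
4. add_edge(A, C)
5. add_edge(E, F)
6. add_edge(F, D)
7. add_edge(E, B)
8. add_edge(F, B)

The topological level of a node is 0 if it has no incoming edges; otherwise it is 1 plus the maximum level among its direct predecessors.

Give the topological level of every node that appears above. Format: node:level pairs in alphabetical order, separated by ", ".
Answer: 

Answer: A:0, B:3, C:2, D:2, E:0, F:1

Derivation:
Op 1: add_edge(C, B). Edges now: 1
Op 2: add_edge(D, B). Edges now: 2
Op 3: add_edge(F, C). Edges now: 3
Op 4: add_edge(A, C). Edges now: 4
Op 5: add_edge(E, F). Edges now: 5
Op 6: add_edge(F, D). Edges now: 6
Op 7: add_edge(E, B). Edges now: 7
Op 8: add_edge(F, B). Edges now: 8
Compute levels (Kahn BFS):
  sources (in-degree 0): A, E
  process A: level=0
    A->C: in-degree(C)=1, level(C)>=1
  process E: level=0
    E->B: in-degree(B)=3, level(B)>=1
    E->F: in-degree(F)=0, level(F)=1, enqueue
  process F: level=1
    F->B: in-degree(B)=2, level(B)>=2
    F->C: in-degree(C)=0, level(C)=2, enqueue
    F->D: in-degree(D)=0, level(D)=2, enqueue
  process C: level=2
    C->B: in-degree(B)=1, level(B)>=3
  process D: level=2
    D->B: in-degree(B)=0, level(B)=3, enqueue
  process B: level=3
All levels: A:0, B:3, C:2, D:2, E:0, F:1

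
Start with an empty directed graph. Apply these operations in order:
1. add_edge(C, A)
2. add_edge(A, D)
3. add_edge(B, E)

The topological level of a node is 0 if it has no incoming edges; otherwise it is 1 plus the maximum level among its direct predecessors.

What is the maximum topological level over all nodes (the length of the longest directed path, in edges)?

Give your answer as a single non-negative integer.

Op 1: add_edge(C, A). Edges now: 1
Op 2: add_edge(A, D). Edges now: 2
Op 3: add_edge(B, E). Edges now: 3
Compute levels (Kahn BFS):
  sources (in-degree 0): B, C
  process B: level=0
    B->E: in-degree(E)=0, level(E)=1, enqueue
  process C: level=0
    C->A: in-degree(A)=0, level(A)=1, enqueue
  process E: level=1
  process A: level=1
    A->D: in-degree(D)=0, level(D)=2, enqueue
  process D: level=2
All levels: A:1, B:0, C:0, D:2, E:1
max level = 2

Answer: 2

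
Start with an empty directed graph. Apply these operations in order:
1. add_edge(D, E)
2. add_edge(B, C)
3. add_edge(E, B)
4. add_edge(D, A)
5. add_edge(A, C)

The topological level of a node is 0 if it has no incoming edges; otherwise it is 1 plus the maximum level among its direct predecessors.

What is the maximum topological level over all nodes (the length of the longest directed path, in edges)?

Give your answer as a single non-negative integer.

Answer: 3

Derivation:
Op 1: add_edge(D, E). Edges now: 1
Op 2: add_edge(B, C). Edges now: 2
Op 3: add_edge(E, B). Edges now: 3
Op 4: add_edge(D, A). Edges now: 4
Op 5: add_edge(A, C). Edges now: 5
Compute levels (Kahn BFS):
  sources (in-degree 0): D
  process D: level=0
    D->A: in-degree(A)=0, level(A)=1, enqueue
    D->E: in-degree(E)=0, level(E)=1, enqueue
  process A: level=1
    A->C: in-degree(C)=1, level(C)>=2
  process E: level=1
    E->B: in-degree(B)=0, level(B)=2, enqueue
  process B: level=2
    B->C: in-degree(C)=0, level(C)=3, enqueue
  process C: level=3
All levels: A:1, B:2, C:3, D:0, E:1
max level = 3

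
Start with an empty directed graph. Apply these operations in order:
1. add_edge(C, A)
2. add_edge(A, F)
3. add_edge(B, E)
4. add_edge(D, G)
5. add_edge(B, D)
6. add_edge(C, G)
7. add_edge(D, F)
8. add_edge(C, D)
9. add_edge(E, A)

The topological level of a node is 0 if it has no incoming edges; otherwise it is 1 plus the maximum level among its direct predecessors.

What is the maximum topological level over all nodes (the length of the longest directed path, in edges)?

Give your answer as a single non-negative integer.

Op 1: add_edge(C, A). Edges now: 1
Op 2: add_edge(A, F). Edges now: 2
Op 3: add_edge(B, E). Edges now: 3
Op 4: add_edge(D, G). Edges now: 4
Op 5: add_edge(B, D). Edges now: 5
Op 6: add_edge(C, G). Edges now: 6
Op 7: add_edge(D, F). Edges now: 7
Op 8: add_edge(C, D). Edges now: 8
Op 9: add_edge(E, A). Edges now: 9
Compute levels (Kahn BFS):
  sources (in-degree 0): B, C
  process B: level=0
    B->D: in-degree(D)=1, level(D)>=1
    B->E: in-degree(E)=0, level(E)=1, enqueue
  process C: level=0
    C->A: in-degree(A)=1, level(A)>=1
    C->D: in-degree(D)=0, level(D)=1, enqueue
    C->G: in-degree(G)=1, level(G)>=1
  process E: level=1
    E->A: in-degree(A)=0, level(A)=2, enqueue
  process D: level=1
    D->F: in-degree(F)=1, level(F)>=2
    D->G: in-degree(G)=0, level(G)=2, enqueue
  process A: level=2
    A->F: in-degree(F)=0, level(F)=3, enqueue
  process G: level=2
  process F: level=3
All levels: A:2, B:0, C:0, D:1, E:1, F:3, G:2
max level = 3

Answer: 3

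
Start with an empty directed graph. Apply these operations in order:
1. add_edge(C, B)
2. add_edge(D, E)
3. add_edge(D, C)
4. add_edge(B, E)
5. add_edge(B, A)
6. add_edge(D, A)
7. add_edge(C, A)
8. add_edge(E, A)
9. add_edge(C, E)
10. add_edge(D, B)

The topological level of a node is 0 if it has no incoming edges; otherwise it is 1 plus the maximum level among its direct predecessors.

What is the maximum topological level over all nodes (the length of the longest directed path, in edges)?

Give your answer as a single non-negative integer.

Op 1: add_edge(C, B). Edges now: 1
Op 2: add_edge(D, E). Edges now: 2
Op 3: add_edge(D, C). Edges now: 3
Op 4: add_edge(B, E). Edges now: 4
Op 5: add_edge(B, A). Edges now: 5
Op 6: add_edge(D, A). Edges now: 6
Op 7: add_edge(C, A). Edges now: 7
Op 8: add_edge(E, A). Edges now: 8
Op 9: add_edge(C, E). Edges now: 9
Op 10: add_edge(D, B). Edges now: 10
Compute levels (Kahn BFS):
  sources (in-degree 0): D
  process D: level=0
    D->A: in-degree(A)=3, level(A)>=1
    D->B: in-degree(B)=1, level(B)>=1
    D->C: in-degree(C)=0, level(C)=1, enqueue
    D->E: in-degree(E)=2, level(E)>=1
  process C: level=1
    C->A: in-degree(A)=2, level(A)>=2
    C->B: in-degree(B)=0, level(B)=2, enqueue
    C->E: in-degree(E)=1, level(E)>=2
  process B: level=2
    B->A: in-degree(A)=1, level(A)>=3
    B->E: in-degree(E)=0, level(E)=3, enqueue
  process E: level=3
    E->A: in-degree(A)=0, level(A)=4, enqueue
  process A: level=4
All levels: A:4, B:2, C:1, D:0, E:3
max level = 4

Answer: 4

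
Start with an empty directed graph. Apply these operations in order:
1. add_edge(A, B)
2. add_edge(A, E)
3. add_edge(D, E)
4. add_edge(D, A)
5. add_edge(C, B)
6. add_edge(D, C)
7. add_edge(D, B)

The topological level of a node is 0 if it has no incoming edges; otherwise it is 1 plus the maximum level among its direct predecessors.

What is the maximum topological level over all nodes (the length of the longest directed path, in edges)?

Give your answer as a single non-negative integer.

Op 1: add_edge(A, B). Edges now: 1
Op 2: add_edge(A, E). Edges now: 2
Op 3: add_edge(D, E). Edges now: 3
Op 4: add_edge(D, A). Edges now: 4
Op 5: add_edge(C, B). Edges now: 5
Op 6: add_edge(D, C). Edges now: 6
Op 7: add_edge(D, B). Edges now: 7
Compute levels (Kahn BFS):
  sources (in-degree 0): D
  process D: level=0
    D->A: in-degree(A)=0, level(A)=1, enqueue
    D->B: in-degree(B)=2, level(B)>=1
    D->C: in-degree(C)=0, level(C)=1, enqueue
    D->E: in-degree(E)=1, level(E)>=1
  process A: level=1
    A->B: in-degree(B)=1, level(B)>=2
    A->E: in-degree(E)=0, level(E)=2, enqueue
  process C: level=1
    C->B: in-degree(B)=0, level(B)=2, enqueue
  process E: level=2
  process B: level=2
All levels: A:1, B:2, C:1, D:0, E:2
max level = 2

Answer: 2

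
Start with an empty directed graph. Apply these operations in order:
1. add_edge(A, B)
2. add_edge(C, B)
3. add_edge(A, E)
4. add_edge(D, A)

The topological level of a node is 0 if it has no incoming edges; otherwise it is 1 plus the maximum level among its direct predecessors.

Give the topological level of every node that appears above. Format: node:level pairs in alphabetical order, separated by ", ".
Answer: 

Op 1: add_edge(A, B). Edges now: 1
Op 2: add_edge(C, B). Edges now: 2
Op 3: add_edge(A, E). Edges now: 3
Op 4: add_edge(D, A). Edges now: 4
Compute levels (Kahn BFS):
  sources (in-degree 0): C, D
  process C: level=0
    C->B: in-degree(B)=1, level(B)>=1
  process D: level=0
    D->A: in-degree(A)=0, level(A)=1, enqueue
  process A: level=1
    A->B: in-degree(B)=0, level(B)=2, enqueue
    A->E: in-degree(E)=0, level(E)=2, enqueue
  process B: level=2
  process E: level=2
All levels: A:1, B:2, C:0, D:0, E:2

Answer: A:1, B:2, C:0, D:0, E:2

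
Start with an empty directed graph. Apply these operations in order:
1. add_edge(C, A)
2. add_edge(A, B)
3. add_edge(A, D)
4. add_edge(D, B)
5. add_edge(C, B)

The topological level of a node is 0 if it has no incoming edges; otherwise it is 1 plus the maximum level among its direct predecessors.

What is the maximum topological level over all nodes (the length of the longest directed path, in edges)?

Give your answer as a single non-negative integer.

Answer: 3

Derivation:
Op 1: add_edge(C, A). Edges now: 1
Op 2: add_edge(A, B). Edges now: 2
Op 3: add_edge(A, D). Edges now: 3
Op 4: add_edge(D, B). Edges now: 4
Op 5: add_edge(C, B). Edges now: 5
Compute levels (Kahn BFS):
  sources (in-degree 0): C
  process C: level=0
    C->A: in-degree(A)=0, level(A)=1, enqueue
    C->B: in-degree(B)=2, level(B)>=1
  process A: level=1
    A->B: in-degree(B)=1, level(B)>=2
    A->D: in-degree(D)=0, level(D)=2, enqueue
  process D: level=2
    D->B: in-degree(B)=0, level(B)=3, enqueue
  process B: level=3
All levels: A:1, B:3, C:0, D:2
max level = 3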